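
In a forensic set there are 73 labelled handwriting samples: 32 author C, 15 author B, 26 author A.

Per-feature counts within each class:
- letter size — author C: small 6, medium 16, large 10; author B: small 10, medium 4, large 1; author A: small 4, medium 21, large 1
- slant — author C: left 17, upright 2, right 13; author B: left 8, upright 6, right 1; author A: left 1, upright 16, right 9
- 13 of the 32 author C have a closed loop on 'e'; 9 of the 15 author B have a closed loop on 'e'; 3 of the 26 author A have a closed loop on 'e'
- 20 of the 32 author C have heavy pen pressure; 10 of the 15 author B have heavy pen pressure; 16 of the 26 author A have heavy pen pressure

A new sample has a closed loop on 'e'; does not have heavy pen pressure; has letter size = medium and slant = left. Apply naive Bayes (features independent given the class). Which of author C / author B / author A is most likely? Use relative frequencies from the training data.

author C: (32/73) × (16/32) × (17/32) × (13/32) × (12/32) ≈ 0.0177387
author B: (15/73) × (4/15) × (8/15) × (9/15) × (5/15) ≈ 0.00584475
author A: (26/73) × (21/26) × (1/26) × (3/26) × (10/26) ≈ 0.000491018
Highest score → author C.

author C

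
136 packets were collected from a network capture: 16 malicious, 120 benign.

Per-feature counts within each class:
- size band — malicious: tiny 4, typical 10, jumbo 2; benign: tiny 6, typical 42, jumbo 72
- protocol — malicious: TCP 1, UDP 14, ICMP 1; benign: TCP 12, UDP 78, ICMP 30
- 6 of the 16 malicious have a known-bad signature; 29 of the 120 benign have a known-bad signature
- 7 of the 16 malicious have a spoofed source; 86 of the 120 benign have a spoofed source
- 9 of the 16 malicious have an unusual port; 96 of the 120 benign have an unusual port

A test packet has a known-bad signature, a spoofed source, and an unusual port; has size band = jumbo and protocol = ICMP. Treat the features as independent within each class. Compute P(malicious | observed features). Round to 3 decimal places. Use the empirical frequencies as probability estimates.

0.005

malicious: (16/136) × (2/16) × (1/16) × (6/16) × (7/16) × (9/16) ≈ 0.0000848209
benign: (120/136) × (72/120) × (30/120) × (29/120) × (86/120) × (96/120) ≈ 0.0183382
P(malicious | x) = 0.0000848209 / 0.0184230209 ≈ 0.005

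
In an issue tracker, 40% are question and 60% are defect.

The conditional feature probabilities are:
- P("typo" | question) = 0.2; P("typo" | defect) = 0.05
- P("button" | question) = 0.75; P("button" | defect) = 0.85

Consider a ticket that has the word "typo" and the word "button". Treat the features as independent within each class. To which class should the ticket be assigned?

question: 0.4 × 0.2 × 0.75 = 0.06
defect: 0.6 × 0.05 × 0.85 = 0.0255
Highest score → question.

question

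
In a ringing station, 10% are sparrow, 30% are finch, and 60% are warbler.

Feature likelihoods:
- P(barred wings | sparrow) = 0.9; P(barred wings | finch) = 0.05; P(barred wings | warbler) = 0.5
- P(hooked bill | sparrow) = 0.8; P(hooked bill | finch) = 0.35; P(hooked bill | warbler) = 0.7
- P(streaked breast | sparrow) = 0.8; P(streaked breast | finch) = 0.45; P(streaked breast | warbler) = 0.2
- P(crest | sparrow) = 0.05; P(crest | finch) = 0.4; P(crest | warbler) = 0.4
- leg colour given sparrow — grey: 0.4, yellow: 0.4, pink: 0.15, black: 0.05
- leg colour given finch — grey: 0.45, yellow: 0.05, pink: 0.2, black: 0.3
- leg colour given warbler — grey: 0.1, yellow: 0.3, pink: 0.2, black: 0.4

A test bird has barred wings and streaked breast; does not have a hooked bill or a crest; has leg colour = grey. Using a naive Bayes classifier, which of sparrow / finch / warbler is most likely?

sparrow: 0.1 × 0.9 × (1−0.8) × 0.8 × (1−0.05) × 0.4 = 0.005472
finch: 0.3 × 0.05 × (1−0.35) × 0.45 × (1−0.4) × 0.45 = 0.001184625
warbler: 0.6 × 0.5 × (1−0.7) × 0.2 × (1−0.4) × 0.1 = 0.00108
Highest score → sparrow.

sparrow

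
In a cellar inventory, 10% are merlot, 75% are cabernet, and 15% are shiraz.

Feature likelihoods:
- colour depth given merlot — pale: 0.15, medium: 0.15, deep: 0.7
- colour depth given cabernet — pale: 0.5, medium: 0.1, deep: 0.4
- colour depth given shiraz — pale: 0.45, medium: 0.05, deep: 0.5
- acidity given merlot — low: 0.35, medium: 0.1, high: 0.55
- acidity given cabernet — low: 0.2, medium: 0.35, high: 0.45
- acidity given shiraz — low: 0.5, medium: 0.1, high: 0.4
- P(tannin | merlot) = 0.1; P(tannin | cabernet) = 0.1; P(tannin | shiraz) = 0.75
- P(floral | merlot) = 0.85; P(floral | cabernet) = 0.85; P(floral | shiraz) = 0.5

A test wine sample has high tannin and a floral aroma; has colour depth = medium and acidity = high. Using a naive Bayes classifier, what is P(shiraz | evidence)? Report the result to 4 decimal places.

0.2396

merlot: 0.1 × 0.15 × 0.55 × 0.1 × 0.85 = 0.00070125
cabernet: 0.75 × 0.1 × 0.45 × 0.1 × 0.85 = 0.00286875
shiraz: 0.15 × 0.05 × 0.4 × 0.75 × 0.5 = 0.001125
P(shiraz | x) = 0.001125 / 0.004695 ≈ 0.2396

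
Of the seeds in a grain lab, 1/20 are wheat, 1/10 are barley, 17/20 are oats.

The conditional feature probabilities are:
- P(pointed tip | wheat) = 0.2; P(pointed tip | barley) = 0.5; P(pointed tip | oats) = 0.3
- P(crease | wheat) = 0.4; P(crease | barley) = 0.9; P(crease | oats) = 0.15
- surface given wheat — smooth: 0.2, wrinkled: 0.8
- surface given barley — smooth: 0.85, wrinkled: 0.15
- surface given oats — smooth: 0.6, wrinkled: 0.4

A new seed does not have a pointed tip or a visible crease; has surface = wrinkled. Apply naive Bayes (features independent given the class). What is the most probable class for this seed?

oats

wheat: 0.05 × (1−0.2) × (1−0.4) × 0.8 = 0.0192
barley: 0.1 × (1−0.5) × (1−0.9) × 0.15 = 0.00075
oats: 0.85 × (1−0.3) × (1−0.15) × 0.4 = 0.2023
Highest score → oats.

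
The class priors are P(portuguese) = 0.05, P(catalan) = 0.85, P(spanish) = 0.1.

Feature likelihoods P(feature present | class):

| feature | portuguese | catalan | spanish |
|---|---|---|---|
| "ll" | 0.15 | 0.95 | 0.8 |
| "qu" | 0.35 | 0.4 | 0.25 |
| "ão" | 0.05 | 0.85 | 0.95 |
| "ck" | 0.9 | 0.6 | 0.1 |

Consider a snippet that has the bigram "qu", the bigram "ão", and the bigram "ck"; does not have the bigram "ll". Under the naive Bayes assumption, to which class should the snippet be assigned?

portuguese: 0.05 × (1−0.15) × 0.35 × 0.05 × 0.9 = 0.000669375
catalan: 0.85 × (1−0.95) × 0.4 × 0.85 × 0.6 = 0.00867
spanish: 0.1 × (1−0.8) × 0.25 × 0.95 × 0.1 = 0.000475
Highest score → catalan.

catalan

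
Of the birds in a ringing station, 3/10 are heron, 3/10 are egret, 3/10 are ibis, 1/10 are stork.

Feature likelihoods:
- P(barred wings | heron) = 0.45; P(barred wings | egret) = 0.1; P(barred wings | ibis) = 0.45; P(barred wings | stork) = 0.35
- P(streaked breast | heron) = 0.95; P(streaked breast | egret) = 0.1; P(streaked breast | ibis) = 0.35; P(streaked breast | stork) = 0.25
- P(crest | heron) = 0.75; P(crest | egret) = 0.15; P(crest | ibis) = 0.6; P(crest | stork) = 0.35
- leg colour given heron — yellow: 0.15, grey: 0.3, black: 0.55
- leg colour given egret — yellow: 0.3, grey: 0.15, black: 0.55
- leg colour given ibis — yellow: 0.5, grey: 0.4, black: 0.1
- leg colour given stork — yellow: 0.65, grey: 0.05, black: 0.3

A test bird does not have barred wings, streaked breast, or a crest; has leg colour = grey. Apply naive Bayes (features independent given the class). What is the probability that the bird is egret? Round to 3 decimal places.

0.615

heron: 0.3 × (1−0.45) × (1−0.95) × (1−0.75) × 0.3 = 0.00061875
egret: 0.3 × (1−0.1) × (1−0.1) × (1−0.15) × 0.15 = 0.0309825
ibis: 0.3 × (1−0.45) × (1−0.35) × (1−0.6) × 0.4 = 0.01716
stork: 0.1 × (1−0.35) × (1−0.25) × (1−0.35) × 0.05 = 0.001584375
P(egret | x) = 0.0309825 / 0.050345625 ≈ 0.615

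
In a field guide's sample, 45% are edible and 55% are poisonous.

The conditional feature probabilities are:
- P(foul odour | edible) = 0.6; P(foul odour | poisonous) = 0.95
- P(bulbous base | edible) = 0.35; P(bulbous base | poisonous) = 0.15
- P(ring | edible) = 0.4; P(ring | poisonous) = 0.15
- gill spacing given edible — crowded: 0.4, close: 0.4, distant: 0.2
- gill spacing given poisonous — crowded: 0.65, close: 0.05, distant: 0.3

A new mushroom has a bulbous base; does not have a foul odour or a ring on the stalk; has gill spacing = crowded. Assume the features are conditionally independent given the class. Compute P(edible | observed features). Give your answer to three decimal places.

edible: 0.45 × (1−0.6) × 0.35 × (1−0.4) × 0.4 = 0.01512
poisonous: 0.55 × (1−0.95) × 0.15 × (1−0.15) × 0.65 = 0.0022790625
P(edible | x) = 0.01512 / 0.0173990625 ≈ 0.869

0.869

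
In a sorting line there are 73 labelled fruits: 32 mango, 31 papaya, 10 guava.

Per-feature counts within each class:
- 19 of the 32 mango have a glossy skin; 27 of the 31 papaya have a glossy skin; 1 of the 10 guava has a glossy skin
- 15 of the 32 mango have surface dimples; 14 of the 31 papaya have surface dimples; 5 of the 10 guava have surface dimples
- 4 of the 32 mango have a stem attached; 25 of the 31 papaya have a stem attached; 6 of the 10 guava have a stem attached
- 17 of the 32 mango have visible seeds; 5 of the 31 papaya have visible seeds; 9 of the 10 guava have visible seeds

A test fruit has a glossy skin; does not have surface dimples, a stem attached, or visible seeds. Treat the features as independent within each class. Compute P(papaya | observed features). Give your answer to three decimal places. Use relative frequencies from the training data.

0.366

mango: (32/73) × (19/32) × (17/32) × (28/32) × (15/32) ≈ 0.0567125
papaya: (31/73) × (27/31) × (17/31) × (6/31) × (26/31) ≈ 0.0329253
guava: (10/73) × (1/10) × (5/10) × (4/10) × (1/10) ≈ 0.000273973
P(papaya | x) = 0.0329253 / 0.089911773 ≈ 0.366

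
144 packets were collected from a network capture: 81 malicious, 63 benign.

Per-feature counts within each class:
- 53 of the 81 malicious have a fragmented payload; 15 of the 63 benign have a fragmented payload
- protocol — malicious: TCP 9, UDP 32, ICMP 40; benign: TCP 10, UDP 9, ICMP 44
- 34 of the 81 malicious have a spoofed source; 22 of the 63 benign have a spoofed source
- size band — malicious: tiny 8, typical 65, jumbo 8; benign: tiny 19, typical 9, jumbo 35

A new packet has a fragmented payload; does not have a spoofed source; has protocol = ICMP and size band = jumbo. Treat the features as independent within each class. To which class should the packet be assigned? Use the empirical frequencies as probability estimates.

benign

malicious: (81/144) × (53/81) × (40/81) × (47/81) × (8/81) ≈ 0.0104161
benign: (63/144) × (15/63) × (44/63) × (41/63) × (35/63) ≈ 0.0263034
Highest score → benign.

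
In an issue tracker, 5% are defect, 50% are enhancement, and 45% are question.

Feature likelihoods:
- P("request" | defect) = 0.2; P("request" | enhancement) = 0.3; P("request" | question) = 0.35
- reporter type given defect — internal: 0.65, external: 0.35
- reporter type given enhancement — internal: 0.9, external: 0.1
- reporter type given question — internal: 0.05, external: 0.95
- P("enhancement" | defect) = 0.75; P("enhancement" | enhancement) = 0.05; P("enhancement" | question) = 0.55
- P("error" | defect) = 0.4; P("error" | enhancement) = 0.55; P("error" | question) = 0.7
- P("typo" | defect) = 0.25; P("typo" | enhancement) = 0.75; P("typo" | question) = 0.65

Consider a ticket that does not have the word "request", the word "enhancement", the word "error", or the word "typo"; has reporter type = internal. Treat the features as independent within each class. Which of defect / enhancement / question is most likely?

defect: 0.05 × (1−0.2) × 0.65 × (1−0.75) × (1−0.4) × (1−0.25) = 0.002925
enhancement: 0.5 × (1−0.3) × 0.9 × (1−0.05) × (1−0.55) × (1−0.75) = 0.033665625
question: 0.45 × (1−0.35) × 0.05 × (1−0.55) × (1−0.7) × (1−0.65) = 0.00069103125
Highest score → enhancement.

enhancement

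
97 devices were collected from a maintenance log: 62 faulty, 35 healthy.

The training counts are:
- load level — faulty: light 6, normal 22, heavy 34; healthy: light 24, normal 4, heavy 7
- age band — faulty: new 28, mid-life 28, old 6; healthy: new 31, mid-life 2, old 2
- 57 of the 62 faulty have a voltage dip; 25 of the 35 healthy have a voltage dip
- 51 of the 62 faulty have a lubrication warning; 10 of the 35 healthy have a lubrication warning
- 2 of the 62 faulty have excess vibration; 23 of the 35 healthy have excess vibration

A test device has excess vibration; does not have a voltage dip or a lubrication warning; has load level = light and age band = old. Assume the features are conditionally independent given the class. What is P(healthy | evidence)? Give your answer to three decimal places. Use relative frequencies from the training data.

0.999

faulty: (62/97) × (6/62) × (6/62) × (5/62) × (11/62) × (2/62) ≈ 0.00000276285
healthy: (35/97) × (24/35) × (2/35) × (10/35) × (25/35) × (23/35) ≈ 0.00189612
P(healthy | x) = 0.00189612 / 0.00189888285 ≈ 0.999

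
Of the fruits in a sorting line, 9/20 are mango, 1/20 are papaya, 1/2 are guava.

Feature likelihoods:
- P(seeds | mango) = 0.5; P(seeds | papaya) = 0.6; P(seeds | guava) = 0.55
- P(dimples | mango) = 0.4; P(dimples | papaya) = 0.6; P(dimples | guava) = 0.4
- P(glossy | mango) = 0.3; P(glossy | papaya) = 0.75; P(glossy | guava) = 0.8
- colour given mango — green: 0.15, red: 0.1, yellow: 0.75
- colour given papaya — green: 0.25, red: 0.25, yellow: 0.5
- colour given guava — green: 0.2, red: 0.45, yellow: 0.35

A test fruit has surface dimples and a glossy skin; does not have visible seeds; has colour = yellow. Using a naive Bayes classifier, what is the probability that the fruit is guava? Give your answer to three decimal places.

mango: 0.45 × (1−0.5) × 0.4 × 0.3 × 0.75 = 0.02025
papaya: 0.05 × (1−0.6) × 0.6 × 0.75 × 0.5 = 0.0045
guava: 0.5 × (1−0.55) × 0.4 × 0.8 × 0.35 = 0.0252
P(guava | x) = 0.0252 / 0.04995 ≈ 0.505

0.505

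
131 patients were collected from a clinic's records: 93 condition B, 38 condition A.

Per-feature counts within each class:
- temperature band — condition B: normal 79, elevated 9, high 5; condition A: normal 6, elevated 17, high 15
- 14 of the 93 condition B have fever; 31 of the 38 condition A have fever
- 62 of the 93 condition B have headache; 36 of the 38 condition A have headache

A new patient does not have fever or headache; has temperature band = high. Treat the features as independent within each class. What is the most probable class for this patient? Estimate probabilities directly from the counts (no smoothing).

condition B

condition B: (93/131) × (5/93) × (79/93) × (31/93) ≈ 0.0108074
condition A: (38/131) × (15/38) × (7/38) × (2/38) ≈ 0.00111015
Highest score → condition B.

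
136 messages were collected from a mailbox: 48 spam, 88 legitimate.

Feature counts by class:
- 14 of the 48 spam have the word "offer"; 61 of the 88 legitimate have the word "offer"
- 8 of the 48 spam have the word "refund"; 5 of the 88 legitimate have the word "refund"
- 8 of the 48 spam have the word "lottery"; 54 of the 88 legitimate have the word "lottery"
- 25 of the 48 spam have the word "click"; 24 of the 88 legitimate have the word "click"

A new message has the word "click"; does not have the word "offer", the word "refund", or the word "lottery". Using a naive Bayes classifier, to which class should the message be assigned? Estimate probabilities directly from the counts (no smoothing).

spam: (48/136) × (34/48) × (40/48) × (40/48) × (25/48) ≈ 0.0904225
legitimate: (88/136) × (27/88) × (83/88) × (34/88) × (24/88) ≈ 0.0197308
Highest score → spam.

spam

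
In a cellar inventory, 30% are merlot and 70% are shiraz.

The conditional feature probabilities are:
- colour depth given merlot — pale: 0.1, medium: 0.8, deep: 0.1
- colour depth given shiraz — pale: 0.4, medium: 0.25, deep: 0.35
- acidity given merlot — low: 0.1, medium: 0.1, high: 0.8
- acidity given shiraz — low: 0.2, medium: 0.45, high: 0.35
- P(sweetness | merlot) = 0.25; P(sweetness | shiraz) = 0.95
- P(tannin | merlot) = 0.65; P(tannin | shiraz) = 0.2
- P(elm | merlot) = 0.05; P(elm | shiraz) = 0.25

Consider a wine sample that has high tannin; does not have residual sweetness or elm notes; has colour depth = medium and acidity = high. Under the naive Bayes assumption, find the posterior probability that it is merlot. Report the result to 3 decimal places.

merlot: 0.3 × 0.8 × 0.8 × (1−0.25) × 0.65 × (1−0.05) = 0.08892
shiraz: 0.7 × 0.25 × 0.35 × (1−0.95) × 0.2 × (1−0.25) = 0.000459375
P(merlot | x) = 0.08892 / 0.089379375 ≈ 0.995

0.995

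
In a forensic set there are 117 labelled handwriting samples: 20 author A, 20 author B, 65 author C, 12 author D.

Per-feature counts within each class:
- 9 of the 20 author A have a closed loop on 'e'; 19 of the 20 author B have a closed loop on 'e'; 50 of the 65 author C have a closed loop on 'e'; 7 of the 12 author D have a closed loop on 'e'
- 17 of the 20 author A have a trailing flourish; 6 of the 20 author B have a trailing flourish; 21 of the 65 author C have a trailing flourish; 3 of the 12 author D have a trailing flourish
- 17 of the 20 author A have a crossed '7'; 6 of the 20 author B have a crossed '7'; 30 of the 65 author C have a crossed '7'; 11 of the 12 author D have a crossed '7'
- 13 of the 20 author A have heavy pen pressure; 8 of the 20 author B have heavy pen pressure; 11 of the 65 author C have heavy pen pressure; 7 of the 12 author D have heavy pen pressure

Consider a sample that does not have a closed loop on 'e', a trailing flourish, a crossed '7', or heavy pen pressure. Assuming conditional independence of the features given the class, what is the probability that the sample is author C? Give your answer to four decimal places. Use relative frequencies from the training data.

author A: (20/117) × (11/20) × (3/20) × (3/20) × (7/20) ≈ 0.000740385
author B: (20/117) × (1/20) × (14/20) × (14/20) × (12/20) ≈ 0.00251282
author C: (65/117) × (15/65) × (44/65) × (35/65) × (54/65) ≈ 0.0388222
author D: (12/117) × (5/12) × (9/12) × (1/12) × (5/12) ≈ 0.00111289
P(author C | x) = 0.0388222 / 0.043188295 ≈ 0.8989

0.8989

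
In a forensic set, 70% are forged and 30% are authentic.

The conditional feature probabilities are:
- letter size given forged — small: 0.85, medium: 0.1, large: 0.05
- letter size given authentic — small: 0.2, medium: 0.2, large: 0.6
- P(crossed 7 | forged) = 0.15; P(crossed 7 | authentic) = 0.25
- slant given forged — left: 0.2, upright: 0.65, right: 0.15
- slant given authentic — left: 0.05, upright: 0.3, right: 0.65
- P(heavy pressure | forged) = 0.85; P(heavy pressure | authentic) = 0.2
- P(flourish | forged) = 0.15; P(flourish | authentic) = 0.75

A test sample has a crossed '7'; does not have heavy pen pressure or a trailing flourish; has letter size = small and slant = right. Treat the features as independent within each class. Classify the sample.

authentic

forged: 0.7 × 0.85 × 0.15 × 0.15 × (1−0.85) × (1−0.15) = 0.00170690625
authentic: 0.3 × 0.2 × 0.25 × 0.65 × (1−0.2) × (1−0.75) = 0.00195
Highest score → authentic.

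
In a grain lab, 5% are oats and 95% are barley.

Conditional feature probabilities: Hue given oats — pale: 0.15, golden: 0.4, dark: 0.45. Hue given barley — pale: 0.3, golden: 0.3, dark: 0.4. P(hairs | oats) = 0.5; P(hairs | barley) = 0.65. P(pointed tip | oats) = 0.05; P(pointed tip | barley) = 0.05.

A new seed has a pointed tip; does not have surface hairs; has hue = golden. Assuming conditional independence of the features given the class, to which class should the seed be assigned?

barley

oats: 0.05 × 0.4 × (1−0.5) × 0.05 = 0.0005
barley: 0.95 × 0.3 × (1−0.65) × 0.05 = 0.0049875
Highest score → barley.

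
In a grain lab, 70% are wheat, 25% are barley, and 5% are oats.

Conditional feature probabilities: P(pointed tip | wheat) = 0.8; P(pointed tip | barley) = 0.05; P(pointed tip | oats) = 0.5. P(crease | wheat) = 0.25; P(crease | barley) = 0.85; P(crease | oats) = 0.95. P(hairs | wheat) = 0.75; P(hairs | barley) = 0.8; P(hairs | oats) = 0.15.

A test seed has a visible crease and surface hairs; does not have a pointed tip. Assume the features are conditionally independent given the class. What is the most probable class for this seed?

wheat: 0.7 × (1−0.8) × 0.25 × 0.75 = 0.02625
barley: 0.25 × (1−0.05) × 0.85 × 0.8 = 0.1615
oats: 0.05 × (1−0.5) × 0.95 × 0.15 = 0.0035625
Highest score → barley.

barley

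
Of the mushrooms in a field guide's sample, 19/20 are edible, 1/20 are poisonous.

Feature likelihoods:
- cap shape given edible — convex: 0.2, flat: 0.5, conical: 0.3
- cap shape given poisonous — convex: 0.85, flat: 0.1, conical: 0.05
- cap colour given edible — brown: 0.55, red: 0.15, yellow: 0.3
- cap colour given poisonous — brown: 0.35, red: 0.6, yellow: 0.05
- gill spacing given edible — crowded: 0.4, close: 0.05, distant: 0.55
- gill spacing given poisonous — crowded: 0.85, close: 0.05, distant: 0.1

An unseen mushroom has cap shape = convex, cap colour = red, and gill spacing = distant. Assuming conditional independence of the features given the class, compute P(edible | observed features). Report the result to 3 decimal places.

edible: 0.95 × 0.2 × 0.15 × 0.55 = 0.015675
poisonous: 0.05 × 0.85 × 0.6 × 0.1 = 0.00255
P(edible | x) = 0.015675 / 0.018225 ≈ 0.860

0.860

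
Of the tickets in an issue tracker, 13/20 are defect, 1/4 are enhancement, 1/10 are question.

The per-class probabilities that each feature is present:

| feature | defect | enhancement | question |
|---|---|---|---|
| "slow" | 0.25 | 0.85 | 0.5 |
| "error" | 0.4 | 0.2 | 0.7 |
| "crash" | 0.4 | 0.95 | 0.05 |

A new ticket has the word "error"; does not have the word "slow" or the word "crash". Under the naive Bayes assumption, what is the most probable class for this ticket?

defect

defect: 0.65 × (1−0.25) × 0.4 × (1−0.4) = 0.117
enhancement: 0.25 × (1−0.85) × 0.2 × (1−0.95) = 0.000375
question: 0.1 × (1−0.5) × 0.7 × (1−0.05) = 0.03325
Highest score → defect.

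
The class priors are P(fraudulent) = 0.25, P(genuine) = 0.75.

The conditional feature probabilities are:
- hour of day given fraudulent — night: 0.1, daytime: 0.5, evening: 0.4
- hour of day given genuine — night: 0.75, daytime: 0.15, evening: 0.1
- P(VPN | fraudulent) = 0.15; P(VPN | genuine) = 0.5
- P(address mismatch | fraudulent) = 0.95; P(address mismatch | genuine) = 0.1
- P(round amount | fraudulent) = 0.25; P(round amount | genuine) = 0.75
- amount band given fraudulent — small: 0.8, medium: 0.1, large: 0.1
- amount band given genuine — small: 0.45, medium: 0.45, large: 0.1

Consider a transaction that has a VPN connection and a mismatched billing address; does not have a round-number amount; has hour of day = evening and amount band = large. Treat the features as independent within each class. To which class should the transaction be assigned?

fraudulent

fraudulent: 0.25 × 0.4 × 0.15 × 0.95 × (1−0.25) × 0.1 = 0.00106875
genuine: 0.75 × 0.1 × 0.5 × 0.1 × (1−0.75) × 0.1 = 0.00009375
Highest score → fraudulent.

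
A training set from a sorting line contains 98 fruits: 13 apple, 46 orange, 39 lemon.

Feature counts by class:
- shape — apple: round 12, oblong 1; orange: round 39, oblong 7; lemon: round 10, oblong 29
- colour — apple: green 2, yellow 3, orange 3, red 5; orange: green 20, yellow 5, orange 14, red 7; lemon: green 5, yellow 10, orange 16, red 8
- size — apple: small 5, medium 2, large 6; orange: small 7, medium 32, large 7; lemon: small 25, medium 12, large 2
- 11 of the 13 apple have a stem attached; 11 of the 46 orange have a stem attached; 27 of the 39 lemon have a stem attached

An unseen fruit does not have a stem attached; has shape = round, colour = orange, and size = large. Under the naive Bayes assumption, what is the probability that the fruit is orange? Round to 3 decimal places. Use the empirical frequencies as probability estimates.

0.840

apple: (13/98) × (12/13) × (3/13) × (6/13) × (2/13) ≈ 0.00200645
orange: (46/98) × (39/46) × (14/46) × (7/46) × (35/46) ≈ 0.0140236
lemon: (39/98) × (10/39) × (16/39) × (2/39) × (12/39) ≈ 0.000660559
P(orange | x) = 0.0140236 / 0.016690609 ≈ 0.840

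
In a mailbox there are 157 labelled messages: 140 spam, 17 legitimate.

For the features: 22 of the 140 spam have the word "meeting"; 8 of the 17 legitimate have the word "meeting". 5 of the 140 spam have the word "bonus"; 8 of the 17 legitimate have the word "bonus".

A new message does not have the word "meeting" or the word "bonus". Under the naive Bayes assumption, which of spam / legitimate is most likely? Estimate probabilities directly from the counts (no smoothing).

spam: (140/157) × (118/140) × (135/140) ≈ 0.72475
legitimate: (17/157) × (9/17) × (9/17) ≈ 0.0303484
Highest score → spam.

spam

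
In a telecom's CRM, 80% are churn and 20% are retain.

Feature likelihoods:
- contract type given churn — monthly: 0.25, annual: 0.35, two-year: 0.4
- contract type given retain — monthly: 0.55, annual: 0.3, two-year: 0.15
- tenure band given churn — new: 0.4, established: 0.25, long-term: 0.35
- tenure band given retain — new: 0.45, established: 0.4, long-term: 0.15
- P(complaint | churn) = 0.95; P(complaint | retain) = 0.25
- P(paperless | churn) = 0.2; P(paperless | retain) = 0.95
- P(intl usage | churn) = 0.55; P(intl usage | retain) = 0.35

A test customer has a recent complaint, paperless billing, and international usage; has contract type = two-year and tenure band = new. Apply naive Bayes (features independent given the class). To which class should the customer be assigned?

churn: 0.8 × 0.4 × 0.4 × 0.95 × 0.2 × 0.55 = 0.013376
retain: 0.2 × 0.15 × 0.45 × 0.25 × 0.95 × 0.35 = 0.0011221875
Highest score → churn.

churn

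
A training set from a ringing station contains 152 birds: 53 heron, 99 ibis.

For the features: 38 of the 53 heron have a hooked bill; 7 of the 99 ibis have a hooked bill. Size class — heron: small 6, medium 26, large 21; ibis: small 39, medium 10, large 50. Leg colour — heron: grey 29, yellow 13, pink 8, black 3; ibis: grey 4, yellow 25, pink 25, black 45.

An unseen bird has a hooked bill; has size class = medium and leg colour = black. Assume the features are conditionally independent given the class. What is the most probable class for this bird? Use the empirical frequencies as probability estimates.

heron

heron: (53/152) × (38/53) × (26/53) × (3/53) ≈ 0.00694197
ibis: (99/152) × (7/99) × (10/99) × (45/99) ≈ 0.00211445
Highest score → heron.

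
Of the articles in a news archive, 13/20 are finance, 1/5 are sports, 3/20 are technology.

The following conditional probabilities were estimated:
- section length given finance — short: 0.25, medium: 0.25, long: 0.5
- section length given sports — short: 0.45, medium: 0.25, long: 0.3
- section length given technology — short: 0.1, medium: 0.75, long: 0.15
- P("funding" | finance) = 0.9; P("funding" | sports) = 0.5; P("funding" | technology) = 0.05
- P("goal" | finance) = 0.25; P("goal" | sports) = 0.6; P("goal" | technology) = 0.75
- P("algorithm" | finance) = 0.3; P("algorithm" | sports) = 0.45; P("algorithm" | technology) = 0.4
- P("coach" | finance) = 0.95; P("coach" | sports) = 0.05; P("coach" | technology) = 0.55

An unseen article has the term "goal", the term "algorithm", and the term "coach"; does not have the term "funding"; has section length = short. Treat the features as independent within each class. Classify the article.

technology

finance: 0.65 × 0.25 × (1−0.9) × 0.25 × 0.3 × 0.95 = 0.0011578125
sports: 0.2 × 0.45 × (1−0.5) × 0.6 × 0.45 × 0.05 = 0.0006075
technology: 0.15 × 0.1 × (1−0.05) × 0.75 × 0.4 × 0.55 = 0.00235125
Highest score → technology.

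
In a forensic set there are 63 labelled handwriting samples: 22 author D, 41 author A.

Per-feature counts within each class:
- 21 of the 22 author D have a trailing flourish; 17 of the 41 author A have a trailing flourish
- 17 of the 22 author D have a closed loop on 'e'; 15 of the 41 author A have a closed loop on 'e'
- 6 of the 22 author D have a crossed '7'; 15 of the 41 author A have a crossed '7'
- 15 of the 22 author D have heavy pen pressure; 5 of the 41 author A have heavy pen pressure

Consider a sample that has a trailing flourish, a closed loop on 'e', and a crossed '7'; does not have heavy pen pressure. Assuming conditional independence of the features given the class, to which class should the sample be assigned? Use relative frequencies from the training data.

author D: (22/63) × (21/22) × (17/22) × (6/22) × (7/22) ≈ 0.0223516
author A: (41/63) × (17/41) × (15/41) × (15/41) × (36/41) ≈ 0.0317133
Highest score → author A.

author A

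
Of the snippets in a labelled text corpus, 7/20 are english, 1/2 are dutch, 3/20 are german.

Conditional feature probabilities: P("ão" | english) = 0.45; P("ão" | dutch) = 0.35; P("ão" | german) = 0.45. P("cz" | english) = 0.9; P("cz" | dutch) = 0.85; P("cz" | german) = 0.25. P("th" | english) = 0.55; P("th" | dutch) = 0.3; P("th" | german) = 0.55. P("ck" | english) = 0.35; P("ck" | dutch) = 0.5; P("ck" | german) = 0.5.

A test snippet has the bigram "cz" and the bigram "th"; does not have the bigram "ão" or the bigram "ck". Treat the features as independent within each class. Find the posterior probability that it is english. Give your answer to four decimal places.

english: 0.35 × (1−0.45) × 0.9 × 0.55 × (1−0.35) = 0.061936875
dutch: 0.5 × (1−0.35) × 0.85 × 0.3 × (1−0.5) = 0.0414375
german: 0.15 × (1−0.45) × 0.25 × 0.55 × (1−0.5) = 0.005671875
P(english | x) = 0.061936875 / 0.10904625 ≈ 0.5680

0.5680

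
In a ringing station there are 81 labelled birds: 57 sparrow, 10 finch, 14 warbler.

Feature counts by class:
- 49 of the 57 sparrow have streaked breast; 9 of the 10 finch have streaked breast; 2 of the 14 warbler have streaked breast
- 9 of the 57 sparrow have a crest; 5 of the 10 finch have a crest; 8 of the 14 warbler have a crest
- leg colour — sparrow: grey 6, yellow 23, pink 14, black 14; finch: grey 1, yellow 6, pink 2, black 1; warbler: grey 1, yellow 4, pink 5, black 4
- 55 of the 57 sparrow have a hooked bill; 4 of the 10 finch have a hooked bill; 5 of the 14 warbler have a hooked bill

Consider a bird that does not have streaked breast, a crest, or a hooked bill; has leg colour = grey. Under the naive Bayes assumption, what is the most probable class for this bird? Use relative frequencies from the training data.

warbler

sparrow: (57/81) × (8/57) × (48/57) × (6/57) × (2/57) ≈ 0.000307187
finch: (10/81) × (1/10) × (5/10) × (1/10) × (6/10) ≈ 0.00037037
warbler: (14/81) × (12/14) × (6/14) × (1/14) × (9/14) ≈ 0.00291545
Highest score → warbler.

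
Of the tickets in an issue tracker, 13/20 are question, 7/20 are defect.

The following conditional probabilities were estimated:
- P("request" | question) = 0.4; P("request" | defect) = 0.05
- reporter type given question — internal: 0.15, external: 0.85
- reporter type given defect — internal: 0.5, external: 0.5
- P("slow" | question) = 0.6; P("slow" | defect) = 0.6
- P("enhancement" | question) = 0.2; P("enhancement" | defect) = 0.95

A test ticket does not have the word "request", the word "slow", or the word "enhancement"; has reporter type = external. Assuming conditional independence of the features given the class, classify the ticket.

question

question: 0.65 × (1−0.4) × 0.85 × (1−0.6) × (1−0.2) = 0.10608
defect: 0.35 × (1−0.05) × 0.5 × (1−0.6) × (1−0.95) = 0.003325
Highest score → question.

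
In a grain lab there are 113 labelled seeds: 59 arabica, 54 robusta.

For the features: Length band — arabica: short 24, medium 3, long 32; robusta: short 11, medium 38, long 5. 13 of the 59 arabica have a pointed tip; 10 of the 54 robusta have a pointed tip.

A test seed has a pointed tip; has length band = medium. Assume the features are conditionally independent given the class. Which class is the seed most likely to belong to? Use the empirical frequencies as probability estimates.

robusta

arabica: (59/113) × (3/59) × (13/59) ≈ 0.00584971
robusta: (54/113) × (38/54) × (10/54) ≈ 0.0622747
Highest score → robusta.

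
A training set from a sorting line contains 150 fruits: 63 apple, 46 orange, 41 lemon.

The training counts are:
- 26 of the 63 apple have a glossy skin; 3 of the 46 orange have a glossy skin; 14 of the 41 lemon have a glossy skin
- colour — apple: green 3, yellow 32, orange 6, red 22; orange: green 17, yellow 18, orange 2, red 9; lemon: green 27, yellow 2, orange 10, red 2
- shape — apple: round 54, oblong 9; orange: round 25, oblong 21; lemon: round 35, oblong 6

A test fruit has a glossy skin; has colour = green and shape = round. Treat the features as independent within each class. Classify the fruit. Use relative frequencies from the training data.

lemon

apple: (63/150) × (26/63) × (3/63) × (54/63) ≈ 0.00707483
orange: (46/150) × (3/46) × (17/46) × (25/46) ≈ 0.00401701
lemon: (41/150) × (14/41) × (27/41) × (35/41) ≈ 0.0524688
Highest score → lemon.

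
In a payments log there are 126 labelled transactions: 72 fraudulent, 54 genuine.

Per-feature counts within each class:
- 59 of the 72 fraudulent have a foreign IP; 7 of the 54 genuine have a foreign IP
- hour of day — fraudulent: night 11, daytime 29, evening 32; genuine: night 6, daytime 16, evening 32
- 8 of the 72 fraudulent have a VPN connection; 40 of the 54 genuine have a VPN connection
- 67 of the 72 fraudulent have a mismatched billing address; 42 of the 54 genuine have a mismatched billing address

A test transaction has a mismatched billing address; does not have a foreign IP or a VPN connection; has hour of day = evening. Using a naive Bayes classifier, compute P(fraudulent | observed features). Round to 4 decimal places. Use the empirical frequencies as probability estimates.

0.4597

fraudulent: (72/126) × (13/72) × (32/72) × (64/72) × (67/72) ≈ 0.0379298
genuine: (54/126) × (47/54) × (32/54) × (14/54) × (42/54) ≈ 0.0445732
P(fraudulent | x) = 0.0379298 / 0.082503 ≈ 0.4597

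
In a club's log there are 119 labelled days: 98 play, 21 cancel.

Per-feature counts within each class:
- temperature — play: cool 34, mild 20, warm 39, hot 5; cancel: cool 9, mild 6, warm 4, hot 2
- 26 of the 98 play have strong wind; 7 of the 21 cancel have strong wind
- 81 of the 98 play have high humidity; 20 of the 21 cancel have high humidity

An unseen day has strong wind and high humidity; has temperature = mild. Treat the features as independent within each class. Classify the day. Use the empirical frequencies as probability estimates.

play: (98/119) × (20/98) × (26/98) × (81/98) ≈ 0.0368544
cancel: (21/119) × (6/21) × (7/21) × (20/21) ≈ 0.0160064
Highest score → play.

play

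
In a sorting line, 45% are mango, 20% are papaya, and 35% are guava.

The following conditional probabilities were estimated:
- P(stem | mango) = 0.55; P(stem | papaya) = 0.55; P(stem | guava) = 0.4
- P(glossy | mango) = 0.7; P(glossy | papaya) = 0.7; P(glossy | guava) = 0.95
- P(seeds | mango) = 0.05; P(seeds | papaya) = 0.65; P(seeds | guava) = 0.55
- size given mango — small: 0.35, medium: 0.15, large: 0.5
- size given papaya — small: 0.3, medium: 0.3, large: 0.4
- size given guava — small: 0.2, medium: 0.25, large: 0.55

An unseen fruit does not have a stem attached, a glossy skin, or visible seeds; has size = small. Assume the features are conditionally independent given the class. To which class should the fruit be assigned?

mango

mango: 0.45 × (1−0.55) × (1−0.7) × (1−0.05) × 0.35 = 0.020199375
papaya: 0.2 × (1−0.55) × (1−0.7) × (1−0.65) × 0.3 = 0.002835
guava: 0.35 × (1−0.4) × (1−0.95) × (1−0.55) × 0.2 = 0.000945
Highest score → mango.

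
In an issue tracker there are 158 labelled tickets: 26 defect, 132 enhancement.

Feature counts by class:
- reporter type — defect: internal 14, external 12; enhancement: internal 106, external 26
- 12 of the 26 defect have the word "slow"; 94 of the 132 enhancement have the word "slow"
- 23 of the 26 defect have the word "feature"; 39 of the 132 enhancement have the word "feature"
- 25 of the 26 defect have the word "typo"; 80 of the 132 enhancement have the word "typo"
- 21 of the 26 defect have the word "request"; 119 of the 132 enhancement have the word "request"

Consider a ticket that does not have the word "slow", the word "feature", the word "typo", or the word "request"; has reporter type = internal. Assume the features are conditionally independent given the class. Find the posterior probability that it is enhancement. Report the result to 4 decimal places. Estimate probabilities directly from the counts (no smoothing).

defect: (26/158) × (14/26) × (14/26) × (3/26) × (1/26) × (5/26) ≈ 0.000040719
enhancement: (132/158) × (106/132) × (38/132) × (93/132) × (52/132) × (13/132) ≈ 0.00527918
P(enhancement | x) = 0.00527918 / 0.005319899 ≈ 0.9923

0.9923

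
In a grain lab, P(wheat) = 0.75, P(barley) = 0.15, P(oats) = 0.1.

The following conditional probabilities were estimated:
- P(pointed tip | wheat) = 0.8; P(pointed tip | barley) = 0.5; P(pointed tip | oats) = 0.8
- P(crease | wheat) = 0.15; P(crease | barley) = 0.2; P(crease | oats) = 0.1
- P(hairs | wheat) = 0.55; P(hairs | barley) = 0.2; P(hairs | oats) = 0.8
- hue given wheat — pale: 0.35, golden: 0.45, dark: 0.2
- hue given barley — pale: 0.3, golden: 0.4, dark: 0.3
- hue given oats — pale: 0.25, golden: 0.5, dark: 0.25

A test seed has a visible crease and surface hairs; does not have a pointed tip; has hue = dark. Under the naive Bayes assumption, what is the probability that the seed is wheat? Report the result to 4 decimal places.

wheat: 0.75 × (1−0.8) × 0.15 × 0.55 × 0.2 = 0.002475
barley: 0.15 × (1−0.5) × 0.2 × 0.2 × 0.3 = 0.0009
oats: 0.1 × (1−0.8) × 0.1 × 0.8 × 0.25 = 0.0004
P(wheat | x) = 0.002475 / 0.003775 ≈ 0.6556

0.6556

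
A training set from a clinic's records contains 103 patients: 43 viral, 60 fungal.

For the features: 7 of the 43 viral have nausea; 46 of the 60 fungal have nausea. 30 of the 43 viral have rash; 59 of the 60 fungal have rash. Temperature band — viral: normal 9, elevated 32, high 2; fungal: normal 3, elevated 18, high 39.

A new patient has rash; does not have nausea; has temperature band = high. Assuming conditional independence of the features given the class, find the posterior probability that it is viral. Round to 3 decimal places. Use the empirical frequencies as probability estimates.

0.115

viral: (43/103) × (36/43) × (30/43) × (2/43) ≈ 0.0113417
fungal: (60/103) × (14/60) × (59/60) × (39/60) ≈ 0.086877
P(viral | x) = 0.0113417 / 0.0982187 ≈ 0.115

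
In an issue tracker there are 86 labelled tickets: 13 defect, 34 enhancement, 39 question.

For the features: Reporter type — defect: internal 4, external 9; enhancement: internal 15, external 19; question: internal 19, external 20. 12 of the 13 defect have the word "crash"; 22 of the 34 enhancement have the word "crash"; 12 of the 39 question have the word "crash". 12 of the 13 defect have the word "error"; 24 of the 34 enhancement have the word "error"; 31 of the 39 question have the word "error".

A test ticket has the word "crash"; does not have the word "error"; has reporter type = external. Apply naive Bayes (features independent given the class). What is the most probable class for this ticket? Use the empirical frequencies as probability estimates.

defect: (13/86) × (9/13) × (12/13) × (1/13) ≈ 0.00743085
enhancement: (34/86) × (19/34) × (22/34) × (10/34) ≈ 0.0420455
question: (39/86) × (20/39) × (12/39) × (8/39) ≈ 0.0146782
Highest score → enhancement.

enhancement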